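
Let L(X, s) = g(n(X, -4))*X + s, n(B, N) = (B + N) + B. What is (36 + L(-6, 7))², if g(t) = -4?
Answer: 4489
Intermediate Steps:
n(B, N) = N + 2*B
L(X, s) = s - 4*X (L(X, s) = -4*X + s = s - 4*X)
(36 + L(-6, 7))² = (36 + (7 - 4*(-6)))² = (36 + (7 + 24))² = (36 + 31)² = 67² = 4489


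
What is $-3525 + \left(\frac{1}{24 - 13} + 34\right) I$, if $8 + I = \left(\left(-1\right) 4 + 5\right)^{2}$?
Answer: $- \frac{41400}{11} \approx -3763.6$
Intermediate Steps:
$I = -7$ ($I = -8 + \left(\left(-1\right) 4 + 5\right)^{2} = -8 + \left(-4 + 5\right)^{2} = -8 + 1^{2} = -8 + 1 = -7$)
$-3525 + \left(\frac{1}{24 - 13} + 34\right) I = -3525 + \left(\frac{1}{24 - 13} + 34\right) \left(-7\right) = -3525 + \left(\frac{1}{11} + 34\right) \left(-7\right) = -3525 + \frac{375}{11} \left(-7\right) = -3525 - \frac{2625}{11} = - \frac{41400}{11}$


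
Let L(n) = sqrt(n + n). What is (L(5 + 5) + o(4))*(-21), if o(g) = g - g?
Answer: -42*sqrt(5) ≈ -93.915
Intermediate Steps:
L(n) = sqrt(2)*sqrt(n) (L(n) = sqrt(2*n) = sqrt(2)*sqrt(n))
o(g) = 0
(L(5 + 5) + o(4))*(-21) = (sqrt(2)*sqrt(5 + 5) + 0)*(-21) = (sqrt(2)*sqrt(10) + 0)*(-21) = (2*sqrt(5) + 0)*(-21) = (2*sqrt(5))*(-21) = -42*sqrt(5)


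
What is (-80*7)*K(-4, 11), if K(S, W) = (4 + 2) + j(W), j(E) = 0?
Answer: -3360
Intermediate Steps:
K(S, W) = 6 (K(S, W) = (4 + 2) + 0 = 6 + 0 = 6)
(-80*7)*K(-4, 11) = -80*7*6 = -560*6 = -3360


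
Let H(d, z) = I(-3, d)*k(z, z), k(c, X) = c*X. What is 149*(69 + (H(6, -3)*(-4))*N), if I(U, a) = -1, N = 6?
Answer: 42465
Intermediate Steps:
k(c, X) = X*c
H(d, z) = -z**2 (H(d, z) = -z*z = -z**2)
149*(69 + (H(6, -3)*(-4))*N) = 149*(69 + (-1*(-3)**2*(-4))*6) = 149*(69 + (-1*9*(-4))*6) = 149*(69 - 9*(-4)*6) = 149*(69 + 36*6) = 149*(69 + 216) = 149*285 = 42465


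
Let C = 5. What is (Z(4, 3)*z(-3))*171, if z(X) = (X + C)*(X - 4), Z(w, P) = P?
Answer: -7182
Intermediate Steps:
z(X) = (-4 + X)*(5 + X) (z(X) = (X + 5)*(X - 4) = (5 + X)*(-4 + X) = (-4 + X)*(5 + X))
(Z(4, 3)*z(-3))*171 = (3*(-20 - 3 + (-3)**2))*171 = (3*(-20 - 3 + 9))*171 = (3*(-14))*171 = -42*171 = -7182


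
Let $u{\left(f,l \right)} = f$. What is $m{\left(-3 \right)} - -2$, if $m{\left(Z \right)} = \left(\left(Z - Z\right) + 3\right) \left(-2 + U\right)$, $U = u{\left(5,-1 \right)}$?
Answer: $11$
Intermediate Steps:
$U = 5$
$m{\left(Z \right)} = 9$ ($m{\left(Z \right)} = \left(\left(Z - Z\right) + 3\right) \left(-2 + 5\right) = \left(0 + 3\right) 3 = 3 \cdot 3 = 9$)
$m{\left(-3 \right)} - -2 = 9 - -2 = 9 + 2 = 11$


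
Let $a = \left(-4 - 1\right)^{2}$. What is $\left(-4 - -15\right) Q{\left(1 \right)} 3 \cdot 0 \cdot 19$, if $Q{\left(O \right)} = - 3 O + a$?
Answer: $0$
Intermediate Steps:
$a = 25$ ($a = \left(-5\right)^{2} = 25$)
$Q{\left(O \right)} = 25 - 3 O$ ($Q{\left(O \right)} = - 3 O + 25 = 25 - 3 O$)
$\left(-4 - -15\right) Q{\left(1 \right)} 3 \cdot 0 \cdot 19 = \left(-4 - -15\right) \left(25 - 3\right) 3 \cdot 0 \cdot 19 = \left(-4 + 15\right) \left(25 - 3\right) 3 \cdot 0 \cdot 19 = 11 \cdot 22 \cdot 3 \cdot 0 \cdot 19 = 11 \cdot 66 \cdot 0 \cdot 19 = 11 \cdot 0 \cdot 19 = 0 \cdot 19 = 0$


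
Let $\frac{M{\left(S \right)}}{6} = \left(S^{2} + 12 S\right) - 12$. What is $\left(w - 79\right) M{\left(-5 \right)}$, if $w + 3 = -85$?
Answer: $47094$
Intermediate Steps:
$M{\left(S \right)} = -72 + 6 S^{2} + 72 S$ ($M{\left(S \right)} = 6 \left(\left(S^{2} + 12 S\right) - 12\right) = 6 \left(-12 + S^{2} + 12 S\right) = -72 + 6 S^{2} + 72 S$)
$w = -88$ ($w = -3 - 85 = -88$)
$\left(w - 79\right) M{\left(-5 \right)} = \left(-88 - 79\right) \left(-72 + 6 \left(-5\right)^{2} + 72 \left(-5\right)\right) = - 167 \left(-72 + 6 \cdot 25 - 360\right) = - 167 \left(-72 + 150 - 360\right) = \left(-167\right) \left(-282\right) = 47094$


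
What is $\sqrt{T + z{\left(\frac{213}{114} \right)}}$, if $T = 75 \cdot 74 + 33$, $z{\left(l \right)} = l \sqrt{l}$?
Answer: $\frac{\sqrt{8061852 + 71 \sqrt{2698}}}{38} \approx 74.737$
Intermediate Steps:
$z{\left(l \right)} = l^{\frac{3}{2}}$
$T = 5583$ ($T = 5550 + 33 = 5583$)
$\sqrt{T + z{\left(\frac{213}{114} \right)}} = \sqrt{5583 + \left(\frac{213}{114}\right)^{\frac{3}{2}}} = \sqrt{5583 + \left(213 \cdot \frac{1}{114}\right)^{\frac{3}{2}}} = \sqrt{5583 + \left(\frac{71}{38}\right)^{\frac{3}{2}}} = \sqrt{5583 + \frac{71 \sqrt{2698}}{1444}}$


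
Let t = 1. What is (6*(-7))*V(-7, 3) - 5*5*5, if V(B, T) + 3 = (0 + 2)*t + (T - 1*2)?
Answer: -125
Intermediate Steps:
V(B, T) = -3 + T (V(B, T) = -3 + ((0 + 2)*1 + (T - 1*2)) = -3 + (2*1 + (T - 2)) = -3 + (2 + (-2 + T)) = -3 + T)
(6*(-7))*V(-7, 3) - 5*5*5 = (6*(-7))*(-3 + 3) - 5*5*5 = -42*0 - 25*5 = 0 - 125 = -125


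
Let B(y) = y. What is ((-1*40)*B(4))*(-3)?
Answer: 480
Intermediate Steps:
((-1*40)*B(4))*(-3) = (-1*40*4)*(-3) = -40*4*(-3) = -160*(-3) = 480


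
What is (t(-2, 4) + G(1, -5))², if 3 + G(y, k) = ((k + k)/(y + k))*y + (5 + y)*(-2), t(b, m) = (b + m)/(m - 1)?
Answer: 5041/36 ≈ 140.03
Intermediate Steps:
t(b, m) = (b + m)/(-1 + m)
G(y, k) = -13 - 2*y + 2*k*y/(k + y) (G(y, k) = -3 + (((k + k)/(y + k))*y + (5 + y)*(-2)) = -3 + (((2*k)/(k + y))*y + (-10 - 2*y)) = -3 + ((2*k/(k + y))*y + (-10 - 2*y)) = -3 + (2*k*y/(k + y) + (-10 - 2*y)) = -3 + (-10 - 2*y + 2*k*y/(k + y)) = -13 - 2*y + 2*k*y/(k + y))
(t(-2, 4) + G(1, -5))² = ((-2 + 4)/(-1 + 4) + (-13*(-5) - 13*1 - 2*1²)/(-5 + 1))² = (2/3 + (65 - 13 - 2*1)/(-4))² = ((⅓)*2 - (65 - 13 - 2)/4)² = (⅔ - ¼*50)² = (⅔ - 25/2)² = (-71/6)² = 5041/36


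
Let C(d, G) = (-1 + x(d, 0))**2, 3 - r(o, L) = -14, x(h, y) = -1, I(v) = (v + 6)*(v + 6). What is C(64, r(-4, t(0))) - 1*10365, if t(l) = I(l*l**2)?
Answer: -10361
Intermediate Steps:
I(v) = (6 + v)**2 (I(v) = (6 + v)*(6 + v) = (6 + v)**2)
t(l) = (6 + l**3)**2 (t(l) = (6 + l*l**2)**2 = (6 + l**3)**2)
r(o, L) = 17 (r(o, L) = 3 - 1*(-14) = 3 + 14 = 17)
C(d, G) = 4 (C(d, G) = (-1 - 1)**2 = (-2)**2 = 4)
C(64, r(-4, t(0))) - 1*10365 = 4 - 1*10365 = 4 - 10365 = -10361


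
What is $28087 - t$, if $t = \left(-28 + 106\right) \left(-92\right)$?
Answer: $35263$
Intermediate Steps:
$t = -7176$ ($t = 78 \left(-92\right) = -7176$)
$28087 - t = 28087 - -7176 = 28087 + 7176 = 35263$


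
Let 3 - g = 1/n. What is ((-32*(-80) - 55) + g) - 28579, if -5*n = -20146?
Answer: -525226371/20146 ≈ -26071.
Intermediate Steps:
n = 20146/5 (n = -1/5*(-20146) = 20146/5 ≈ 4029.2)
g = 60433/20146 (g = 3 - 1/20146/5 = 3 - 1*5/20146 = 3 - 5/20146 = 60433/20146 ≈ 2.9998)
((-32*(-80) - 55) + g) - 28579 = ((-32*(-80) - 55) + 60433/20146) - 28579 = ((2560 - 55) + 60433/20146) - 28579 = (2505 + 60433/20146) - 28579 = 50526163/20146 - 28579 = -525226371/20146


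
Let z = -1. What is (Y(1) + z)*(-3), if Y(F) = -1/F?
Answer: 6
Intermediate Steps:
(Y(1) + z)*(-3) = (-1/1 - 1)*(-3) = (-1*1 - 1)*(-3) = (-1 - 1)*(-3) = -2*(-3) = 6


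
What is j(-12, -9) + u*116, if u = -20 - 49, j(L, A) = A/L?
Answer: -32013/4 ≈ -8003.3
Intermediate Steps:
u = -69
j(-12, -9) + u*116 = -9/(-12) - 69*116 = -9*(-1/12) - 8004 = ¾ - 8004 = -32013/4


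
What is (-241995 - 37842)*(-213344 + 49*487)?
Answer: 53023794597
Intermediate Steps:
(-241995 - 37842)*(-213344 + 49*487) = -279837*(-213344 + 23863) = -279837*(-189481) = 53023794597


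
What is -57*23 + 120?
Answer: -1191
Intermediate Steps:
-57*23 + 120 = -1311 + 120 = -1191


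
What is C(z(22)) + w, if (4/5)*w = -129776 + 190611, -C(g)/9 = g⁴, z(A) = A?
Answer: -8129041/4 ≈ -2.0323e+6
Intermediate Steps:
C(g) = -9*g⁴
w = 304175/4 (w = 5*(-129776 + 190611)/4 = (5/4)*60835 = 304175/4 ≈ 76044.)
C(z(22)) + w = -9*22⁴ + 304175/4 = -9*234256 + 304175/4 = -2108304 + 304175/4 = -8129041/4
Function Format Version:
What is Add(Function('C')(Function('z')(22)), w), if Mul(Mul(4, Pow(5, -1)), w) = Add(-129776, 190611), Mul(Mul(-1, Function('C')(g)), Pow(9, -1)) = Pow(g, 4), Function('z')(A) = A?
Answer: Rational(-8129041, 4) ≈ -2.0323e+6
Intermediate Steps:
Function('C')(g) = Mul(-9, Pow(g, 4))
w = Rational(304175, 4) (w = Mul(Rational(5, 4), Add(-129776, 190611)) = Mul(Rational(5, 4), 60835) = Rational(304175, 4) ≈ 76044.)
Add(Function('C')(Function('z')(22)), w) = Add(Mul(-9, Pow(22, 4)), Rational(304175, 4)) = Add(Mul(-9, 234256), Rational(304175, 4)) = Add(-2108304, Rational(304175, 4)) = Rational(-8129041, 4)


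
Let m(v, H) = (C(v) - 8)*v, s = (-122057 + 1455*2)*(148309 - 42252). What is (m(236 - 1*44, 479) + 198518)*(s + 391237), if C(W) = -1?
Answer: -2486634925724180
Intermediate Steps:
s = -12636373379 (s = (-122057 + 2910)*106057 = -119147*106057 = -12636373379)
m(v, H) = -9*v (m(v, H) = (-1 - 8)*v = -9*v)
(m(236 - 1*44, 479) + 198518)*(s + 391237) = (-9*(236 - 1*44) + 198518)*(-12636373379 + 391237) = (-9*(236 - 44) + 198518)*(-12635982142) = (-9*192 + 198518)*(-12635982142) = (-1728 + 198518)*(-12635982142) = 196790*(-12635982142) = -2486634925724180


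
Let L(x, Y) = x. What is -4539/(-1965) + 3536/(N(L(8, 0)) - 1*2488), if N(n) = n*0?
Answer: 181033/203705 ≈ 0.88870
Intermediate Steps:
N(n) = 0
-4539/(-1965) + 3536/(N(L(8, 0)) - 1*2488) = -4539/(-1965) + 3536/(0 - 1*2488) = -4539*(-1/1965) + 3536/(0 - 2488) = 1513/655 + 3536/(-2488) = 1513/655 + 3536*(-1/2488) = 1513/655 - 442/311 = 181033/203705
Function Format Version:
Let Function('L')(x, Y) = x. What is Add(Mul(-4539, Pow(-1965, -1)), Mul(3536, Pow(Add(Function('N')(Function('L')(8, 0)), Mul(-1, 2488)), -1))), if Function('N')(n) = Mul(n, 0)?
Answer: Rational(181033, 203705) ≈ 0.88870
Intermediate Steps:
Function('N')(n) = 0
Add(Mul(-4539, Pow(-1965, -1)), Mul(3536, Pow(Add(Function('N')(Function('L')(8, 0)), Mul(-1, 2488)), -1))) = Add(Mul(-4539, Pow(-1965, -1)), Mul(3536, Pow(Add(0, Mul(-1, 2488)), -1))) = Add(Mul(-4539, Rational(-1, 1965)), Mul(3536, Pow(Add(0, -2488), -1))) = Add(Rational(1513, 655), Mul(3536, Pow(-2488, -1))) = Add(Rational(1513, 655), Mul(3536, Rational(-1, 2488))) = Add(Rational(1513, 655), Rational(-442, 311)) = Rational(181033, 203705)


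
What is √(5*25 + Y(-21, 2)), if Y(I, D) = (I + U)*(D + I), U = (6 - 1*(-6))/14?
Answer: √24878/7 ≈ 22.533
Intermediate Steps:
U = 6/7 (U = (6 + 6)*(1/14) = 12*(1/14) = 6/7 ≈ 0.85714)
Y(I, D) = (6/7 + I)*(D + I) (Y(I, D) = (I + 6/7)*(D + I) = (6/7 + I)*(D + I))
√(5*25 + Y(-21, 2)) = √(5*25 + ((-21)² + (6/7)*2 + (6/7)*(-21) + 2*(-21))) = √(125 + (441 + 12/7 - 18 - 42)) = √(125 + 2679/7) = √(3554/7) = √24878/7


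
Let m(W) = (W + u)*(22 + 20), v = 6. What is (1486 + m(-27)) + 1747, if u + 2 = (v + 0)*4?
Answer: 3023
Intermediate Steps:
u = 22 (u = -2 + (6 + 0)*4 = -2 + 6*4 = -2 + 24 = 22)
m(W) = 924 + 42*W (m(W) = (W + 22)*(22 + 20) = (22 + W)*42 = 924 + 42*W)
(1486 + m(-27)) + 1747 = (1486 + (924 + 42*(-27))) + 1747 = (1486 + (924 - 1134)) + 1747 = (1486 - 210) + 1747 = 1276 + 1747 = 3023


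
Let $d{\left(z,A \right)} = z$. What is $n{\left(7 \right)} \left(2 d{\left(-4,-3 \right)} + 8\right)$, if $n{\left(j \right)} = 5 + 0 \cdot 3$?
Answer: $0$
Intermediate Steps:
$n{\left(j \right)} = 5$ ($n{\left(j \right)} = 5 + 0 = 5$)
$n{\left(7 \right)} \left(2 d{\left(-4,-3 \right)} + 8\right) = 5 \left(2 \left(-4\right) + 8\right) = 5 \left(-8 + 8\right) = 5 \cdot 0 = 0$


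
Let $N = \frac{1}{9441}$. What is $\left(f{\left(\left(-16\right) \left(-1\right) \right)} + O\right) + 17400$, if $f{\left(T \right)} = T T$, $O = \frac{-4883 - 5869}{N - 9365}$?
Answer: $\frac{390289028504}{22103741} \approx 17657.0$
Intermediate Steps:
$N = \frac{1}{9441} \approx 0.00010592$
$O = \frac{25377408}{22103741}$ ($O = \frac{-4883 - 5869}{\frac{1}{9441} - 9365} = - \frac{10752}{\frac{1}{9441} - 9365} = - \frac{10752}{- \frac{88414964}{9441}} = \left(-10752\right) \left(- \frac{9441}{88414964}\right) = \frac{25377408}{22103741} \approx 1.1481$)
$f{\left(T \right)} = T^{2}$
$\left(f{\left(\left(-16\right) \left(-1\right) \right)} + O\right) + 17400 = \left(\left(\left(-16\right) \left(-1\right)\right)^{2} + \frac{25377408}{22103741}\right) + 17400 = \left(16^{2} + \frac{25377408}{22103741}\right) + 17400 = \left(256 + \frac{25377408}{22103741}\right) + 17400 = \frac{5683935104}{22103741} + 17400 = \frac{390289028504}{22103741}$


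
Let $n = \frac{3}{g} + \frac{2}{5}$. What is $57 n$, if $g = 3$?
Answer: $\frac{399}{5} \approx 79.8$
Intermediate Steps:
$n = \frac{7}{5}$ ($n = \frac{3}{3} + \frac{2}{5} = 3 \cdot \frac{1}{3} + 2 \cdot \frac{1}{5} = 1 + \frac{2}{5} = \frac{7}{5} \approx 1.4$)
$57 n = 57 \cdot \frac{7}{5} = \frac{399}{5}$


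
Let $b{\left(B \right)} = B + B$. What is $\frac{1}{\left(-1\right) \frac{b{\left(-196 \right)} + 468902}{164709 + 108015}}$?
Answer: $- \frac{45454}{78085} \approx -0.58211$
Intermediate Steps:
$b{\left(B \right)} = 2 B$
$\frac{1}{\left(-1\right) \frac{b{\left(-196 \right)} + 468902}{164709 + 108015}} = \frac{1}{\left(-1\right) \frac{2 \left(-196\right) + 468902}{164709 + 108015}} = \frac{1}{\left(-1\right) \frac{-392 + 468902}{272724}} = \frac{1}{\left(-1\right) 468510 \cdot \frac{1}{272724}} = \frac{1}{\left(-1\right) \frac{78085}{45454}} = \frac{1}{- \frac{78085}{45454}} = - \frac{45454}{78085}$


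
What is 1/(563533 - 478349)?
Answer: 1/85184 ≈ 1.1739e-5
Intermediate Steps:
1/(563533 - 478349) = 1/85184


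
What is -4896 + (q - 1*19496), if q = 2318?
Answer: -22074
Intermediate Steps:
-4896 + (q - 1*19496) = -4896 + (2318 - 1*19496) = -4896 + (2318 - 19496) = -4896 - 17178 = -22074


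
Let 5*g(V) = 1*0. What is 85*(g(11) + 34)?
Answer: 2890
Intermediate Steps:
g(V) = 0 (g(V) = (1*0)/5 = (1/5)*0 = 0)
85*(g(11) + 34) = 85*(0 + 34) = 85*34 = 2890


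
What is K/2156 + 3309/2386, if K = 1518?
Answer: 122229/58457 ≈ 2.0909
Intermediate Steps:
K/2156 + 3309/2386 = 1518/2156 + 3309/2386 = 1518*(1/2156) + 3309*(1/2386) = 69/98 + 3309/2386 = 122229/58457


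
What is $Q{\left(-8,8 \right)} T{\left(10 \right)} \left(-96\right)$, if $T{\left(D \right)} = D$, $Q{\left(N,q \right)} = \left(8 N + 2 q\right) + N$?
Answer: $53760$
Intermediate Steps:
$Q{\left(N,q \right)} = 2 q + 9 N$ ($Q{\left(N,q \right)} = \left(2 q + 8 N\right) + N = 2 q + 9 N$)
$Q{\left(-8,8 \right)} T{\left(10 \right)} \left(-96\right) = \left(2 \cdot 8 + 9 \left(-8\right)\right) 10 \left(-96\right) = \left(16 - 72\right) 10 \left(-96\right) = \left(-56\right) 10 \left(-96\right) = \left(-560\right) \left(-96\right) = 53760$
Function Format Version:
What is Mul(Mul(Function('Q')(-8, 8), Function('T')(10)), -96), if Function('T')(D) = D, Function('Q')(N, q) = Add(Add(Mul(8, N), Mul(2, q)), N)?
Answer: 53760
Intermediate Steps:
Function('Q')(N, q) = Add(Mul(2, q), Mul(9, N)) (Function('Q')(N, q) = Add(Add(Mul(2, q), Mul(8, N)), N) = Add(Mul(2, q), Mul(9, N)))
Mul(Mul(Function('Q')(-8, 8), Function('T')(10)), -96) = Mul(Mul(Add(Mul(2, 8), Mul(9, -8)), 10), -96) = Mul(Mul(Add(16, -72), 10), -96) = Mul(Mul(-56, 10), -96) = Mul(-560, -96) = 53760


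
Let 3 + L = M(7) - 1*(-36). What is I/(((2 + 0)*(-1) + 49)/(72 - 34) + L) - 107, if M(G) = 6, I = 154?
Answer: -14341/139 ≈ -103.17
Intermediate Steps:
L = 39 (L = -3 + (6 - 1*(-36)) = -3 + (6 + 36) = -3 + 42 = 39)
I/(((2 + 0)*(-1) + 49)/(72 - 34) + L) - 107 = 154/(((2 + 0)*(-1) + 49)/(72 - 34) + 39) - 107 = 154/((2*(-1) + 49)/38 + 39) - 107 = 154/((-2 + 49)*(1/38) + 39) - 107 = 154/(47*(1/38) + 39) - 107 = 154/(47/38 + 39) - 107 = 154/(1529/38) - 107 = 154*(38/1529) - 107 = 532/139 - 107 = -14341/139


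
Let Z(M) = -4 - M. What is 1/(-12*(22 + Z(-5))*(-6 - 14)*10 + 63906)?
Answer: 1/119106 ≈ 8.3959e-6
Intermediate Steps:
1/(-12*(22 + Z(-5))*(-6 - 14)*10 + 63906) = 1/(-12*(22 + (-4 - 1*(-5)))*(-6 - 14)*10 + 63906) = 1/(-12*(22 + (-4 + 5))*(-20)*10 + 63906) = 1/(-12*(22 + 1)*(-20)*10 + 63906) = 1/(-276*(-20)*10 + 63906) = 1/(-12*(-460)*10 + 63906) = 1/(5520*10 + 63906) = 1/(55200 + 63906) = 1/119106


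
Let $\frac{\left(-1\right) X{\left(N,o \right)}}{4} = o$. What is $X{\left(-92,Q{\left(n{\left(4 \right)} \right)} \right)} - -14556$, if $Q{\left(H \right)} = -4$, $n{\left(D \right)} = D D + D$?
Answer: $14572$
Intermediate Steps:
$n{\left(D \right)} = D + D^{2}$ ($n{\left(D \right)} = D^{2} + D = D + D^{2}$)
$X{\left(N,o \right)} = - 4 o$
$X{\left(-92,Q{\left(n{\left(4 \right)} \right)} \right)} - -14556 = \left(-4\right) \left(-4\right) - -14556 = 16 + 14556 = 14572$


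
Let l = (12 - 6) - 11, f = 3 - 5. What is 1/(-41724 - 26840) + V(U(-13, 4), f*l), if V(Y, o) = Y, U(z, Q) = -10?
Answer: -685641/68564 ≈ -10.000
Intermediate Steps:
f = -2
l = -5 (l = 6 - 11 = -5)
1/(-41724 - 26840) + V(U(-13, 4), f*l) = 1/(-41724 - 26840) - 10 = 1/(-68564) - 10 = -1/68564 - 10 = -685641/68564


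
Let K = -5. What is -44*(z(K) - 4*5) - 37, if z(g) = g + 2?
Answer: 975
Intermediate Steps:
z(g) = 2 + g
-44*(z(K) - 4*5) - 37 = -44*((2 - 5) - 4*5) - 37 = -44*(-3 - 20) - 37 = -44*(-23) - 37 = 1012 - 37 = 975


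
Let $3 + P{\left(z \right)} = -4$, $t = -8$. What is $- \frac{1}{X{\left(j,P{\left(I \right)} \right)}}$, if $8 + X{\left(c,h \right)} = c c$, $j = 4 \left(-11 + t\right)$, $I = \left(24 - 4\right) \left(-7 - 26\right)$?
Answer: $- \frac{1}{5768} \approx -0.00017337$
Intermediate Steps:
$I = -660$ ($I = 20 \left(-33\right) = -660$)
$P{\left(z \right)} = -7$ ($P{\left(z \right)} = -3 - 4 = -7$)
$j = -76$ ($j = 4 \left(-11 - 8\right) = 4 \left(-19\right) = -76$)
$X{\left(c,h \right)} = -8 + c^{2}$ ($X{\left(c,h \right)} = -8 + c c = -8 + c^{2}$)
$- \frac{1}{X{\left(j,P{\left(I \right)} \right)}} = - \frac{1}{-8 + \left(-76\right)^{2}} = - \frac{1}{-8 + 5776} = - \frac{1}{5768}$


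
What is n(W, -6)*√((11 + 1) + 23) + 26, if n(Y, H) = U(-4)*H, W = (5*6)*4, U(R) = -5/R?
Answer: 26 - 15*√35/2 ≈ -18.371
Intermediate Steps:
W = 120 (W = 30*4 = 120)
n(Y, H) = 5*H/4 (n(Y, H) = (-5/(-4))*H = (-5*(-¼))*H = 5*H/4)
n(W, -6)*√((11 + 1) + 23) + 26 = ((5/4)*(-6))*√((11 + 1) + 23) + 26 = -15*√(12 + 23)/2 + 26 = -15*√35/2 + 26 = 26 - 15*√35/2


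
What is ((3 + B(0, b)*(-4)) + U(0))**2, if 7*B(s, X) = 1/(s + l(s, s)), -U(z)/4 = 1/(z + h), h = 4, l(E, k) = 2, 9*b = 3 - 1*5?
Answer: 144/49 ≈ 2.9388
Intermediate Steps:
b = -2/9 (b = (3 - 1*5)/9 = (3 - 5)/9 = (1/9)*(-2) = -2/9 ≈ -0.22222)
U(z) = -4/(4 + z) (U(z) = -4/(z + 4) = -4/(4 + z))
B(s, X) = 1/(7*(2 + s)) (B(s, X) = 1/(7*(s + 2)) = 1/(7*(2 + s)))
((3 + B(0, b)*(-4)) + U(0))**2 = ((3 + (1/(7*(2 + 0)))*(-4)) - 4/(4 + 0))**2 = ((3 + ((1/7)/2)*(-4)) - 4/4)**2 = ((3 + ((1/7)*(1/2))*(-4)) - 4*1/4)**2 = ((3 + (1/14)*(-4)) - 1)**2 = ((3 - 2/7) - 1)**2 = (19/7 - 1)**2 = (12/7)**2 = 144/49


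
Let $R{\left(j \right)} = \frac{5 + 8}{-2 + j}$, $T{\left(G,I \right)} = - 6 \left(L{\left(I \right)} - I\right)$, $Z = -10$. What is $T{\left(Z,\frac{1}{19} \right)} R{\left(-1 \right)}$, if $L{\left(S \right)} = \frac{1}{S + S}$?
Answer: $\frac{4667}{19} \approx 245.63$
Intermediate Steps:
$L{\left(S \right)} = \frac{1}{2 S}$
$T{\left(G,I \right)} = - \frac{3}{I} + 6 I$ ($T{\left(G,I \right)} = - 6 \left(\frac{1}{2 I} - I\right) = - \frac{3}{I} + 6 I$)
$R{\left(j \right)} = \frac{13}{-2 + j}$
$T{\left(Z,\frac{1}{19} \right)} R{\left(-1 \right)} = \left(- \frac{3}{\frac{1}{19}} + \frac{6}{19}\right) \frac{13}{-2 - 1} = \left(- 3 \frac{1}{\frac{1}{19}} + 6 \cdot \frac{1}{19}\right) \frac{13}{-3} = \left(\left(-3\right) 19 + \frac{6}{19}\right) 13 \left(- \frac{1}{3}\right) = \left(-57 + \frac{6}{19}\right) \left(- \frac{13}{3}\right) = \left(- \frac{1077}{19}\right) \left(- \frac{13}{3}\right) = \frac{4667}{19}$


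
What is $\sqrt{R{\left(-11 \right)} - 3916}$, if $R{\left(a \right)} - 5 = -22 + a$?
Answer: $2 i \sqrt{986} \approx 62.801 i$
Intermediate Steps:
$R{\left(a \right)} = -17 + a$ ($R{\left(a \right)} = 5 + \left(-22 + a\right) = -17 + a$)
$\sqrt{R{\left(-11 \right)} - 3916} = \sqrt{\left(-17 - 11\right) - 3916} = \sqrt{-28 - 3916} = \sqrt{-3944} = 2 i \sqrt{986}$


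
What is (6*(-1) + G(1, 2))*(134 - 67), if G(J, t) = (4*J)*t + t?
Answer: 268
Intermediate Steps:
G(J, t) = t + 4*J*t (G(J, t) = 4*J*t + t = t + 4*J*t)
(6*(-1) + G(1, 2))*(134 - 67) = (6*(-1) + 2*(1 + 4*1))*(134 - 67) = (-6 + 2*(1 + 4))*67 = (-6 + 2*5)*67 = (-6 + 10)*67 = 4*67 = 268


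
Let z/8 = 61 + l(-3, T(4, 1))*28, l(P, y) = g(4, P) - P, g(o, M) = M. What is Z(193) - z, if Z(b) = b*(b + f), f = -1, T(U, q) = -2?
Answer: 36568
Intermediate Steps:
Z(b) = b*(-1 + b) (Z(b) = b*(b - 1) = b*(-1 + b))
l(P, y) = 0 (l(P, y) = P - P = 0)
z = 488 (z = 8*(61 + 0*28) = 8*(61 + 0) = 8*61 = 488)
Z(193) - z = 193*(-1 + 193) - 1*488 = 193*192 - 488 = 37056 - 488 = 36568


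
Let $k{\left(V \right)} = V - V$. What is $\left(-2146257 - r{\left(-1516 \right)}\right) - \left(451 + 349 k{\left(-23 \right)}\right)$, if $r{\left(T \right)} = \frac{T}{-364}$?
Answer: $- \frac{195350807}{91} \approx -2.1467 \cdot 10^{6}$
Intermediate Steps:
$r{\left(T \right)} = - \frac{T}{364}$ ($r{\left(T \right)} = T \left(- \frac{1}{364}\right) = - \frac{T}{364}$)
$k{\left(V \right)} = 0$
$\left(-2146257 - r{\left(-1516 \right)}\right) - \left(451 + 349 k{\left(-23 \right)}\right) = \left(-2146257 - \left(- \frac{1}{364}\right) \left(-1516\right)\right) - 451 = \left(-2146257 - \frac{379}{91}\right) + \left(0 - 451\right) = \left(-2146257 - \frac{379}{91}\right) - 451 = - \frac{195309766}{91} - 451 = - \frac{195350807}{91}$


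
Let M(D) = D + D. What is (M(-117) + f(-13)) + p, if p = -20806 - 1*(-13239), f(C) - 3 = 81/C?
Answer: -101455/13 ≈ -7804.2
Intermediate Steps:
f(C) = 3 + 81/C
M(D) = 2*D
p = -7567 (p = -20806 + 13239 = -7567)
(M(-117) + f(-13)) + p = (2*(-117) + (3 + 81/(-13))) - 7567 = (-234 + (3 + 81*(-1/13))) - 7567 = (-234 + (3 - 81/13)) - 7567 = (-234 - 42/13) - 7567 = -3084/13 - 7567 = -101455/13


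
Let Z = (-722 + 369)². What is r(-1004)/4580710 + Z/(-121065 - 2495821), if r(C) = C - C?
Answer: -124609/2616886 ≈ -0.047617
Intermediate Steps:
Z = 124609 (Z = (-353)² = 124609)
r(C) = 0
r(-1004)/4580710 + Z/(-121065 - 2495821) = 0/4580710 + 124609/(-121065 - 2495821) = 0*(1/4580710) + 124609/(-2616886) = 0 + 124609*(-1/2616886) = 0 - 124609/2616886 = -124609/2616886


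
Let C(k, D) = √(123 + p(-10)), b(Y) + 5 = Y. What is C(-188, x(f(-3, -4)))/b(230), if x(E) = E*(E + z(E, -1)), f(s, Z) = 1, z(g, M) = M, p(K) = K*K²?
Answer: I*√877/225 ≈ 0.13162*I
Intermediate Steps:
p(K) = K³
b(Y) = -5 + Y
x(E) = E*(-1 + E) (x(E) = E*(E - 1) = E*(-1 + E))
C(k, D) = I*√877 (C(k, D) = √(123 + (-10)³) = √(123 - 1000) = √(-877) = I*√877)
C(-188, x(f(-3, -4)))/b(230) = (I*√877)/(-5 + 230) = (I*√877)/225 = (I*√877)*(1/225) = I*√877/225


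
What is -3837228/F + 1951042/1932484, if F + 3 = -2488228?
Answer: 6135012450527/2404233297902 ≈ 2.5518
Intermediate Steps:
F = -2488231 (F = -3 - 2488228 = -2488231)
-3837228/F + 1951042/1932484 = -3837228/(-2488231) + 1951042/1932484 = -3837228*(-1/2488231) + 1951042*(1/1932484) = 3837228/2488231 + 975521/966242 = 6135012450527/2404233297902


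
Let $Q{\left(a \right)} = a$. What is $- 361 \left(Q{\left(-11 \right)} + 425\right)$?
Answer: $-149454$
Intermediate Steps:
$- 361 \left(Q{\left(-11 \right)} + 425\right) = - 361 \left(-11 + 425\right) = \left(-361\right) 414 = -149454$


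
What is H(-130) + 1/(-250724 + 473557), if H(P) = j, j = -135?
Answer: -30082454/222833 ≈ -135.00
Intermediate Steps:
H(P) = -135
H(-130) + 1/(-250724 + 473557) = -135 + 1/(-250724 + 473557) = -135 + 1/222833 = -30082454/222833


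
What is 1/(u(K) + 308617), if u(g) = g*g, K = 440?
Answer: 1/502217 ≈ 1.9912e-6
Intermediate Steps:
u(g) = g²
1/(u(K) + 308617) = 1/(440² + 308617) = 1/(193600 + 308617) = 1/502217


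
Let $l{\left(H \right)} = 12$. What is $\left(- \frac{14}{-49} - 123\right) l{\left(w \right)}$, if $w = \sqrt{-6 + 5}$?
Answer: $- \frac{10308}{7} \approx -1472.6$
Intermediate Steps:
$w = i$ ($w = \sqrt{-1} = i \approx 1.0 i$)
$\left(- \frac{14}{-49} - 123\right) l{\left(w \right)} = \left(- \frac{14}{-49} - 123\right) 12 = \left(\left(-14\right) \left(- \frac{1}{49}\right) - 123\right) 12 = \left(\frac{2}{7} - 123\right) 12 = \left(- \frac{859}{7}\right) 12 = - \frac{10308}{7}$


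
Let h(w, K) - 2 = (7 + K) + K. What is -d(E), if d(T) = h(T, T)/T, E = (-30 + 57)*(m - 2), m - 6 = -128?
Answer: -743/372 ≈ -1.9973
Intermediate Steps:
m = -122 (m = 6 - 128 = -122)
h(w, K) = 9 + 2*K (h(w, K) = 2 + ((7 + K) + K) = 2 + (7 + 2*K) = 9 + 2*K)
E = -3348 (E = (-30 + 57)*(-122 - 2) = 27*(-124) = -3348)
d(T) = (9 + 2*T)/T
-d(E) = -(2 + 9/(-3348)) = -(2 + 9*(-1/3348)) = -(2 - 1/372) = -1*743/372 = -743/372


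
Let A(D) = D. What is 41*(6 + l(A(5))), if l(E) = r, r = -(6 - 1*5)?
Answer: 205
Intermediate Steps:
r = -1 (r = -(6 - 5) = -1*1 = -1)
l(E) = -1
41*(6 + l(A(5))) = 41*(6 - 1) = 41*5 = 205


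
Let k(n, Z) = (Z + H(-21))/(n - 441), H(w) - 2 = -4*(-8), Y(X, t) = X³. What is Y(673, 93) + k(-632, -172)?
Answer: 327073165979/1073 ≈ 3.0482e+8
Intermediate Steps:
H(w) = 34 (H(w) = 2 - 4*(-8) = 2 + 32 = 34)
k(n, Z) = (34 + Z)/(-441 + n) (k(n, Z) = (Z + 34)/(n - 441) = (34 + Z)/(-441 + n))
Y(673, 93) + k(-632, -172) = 673³ + (34 - 172)/(-441 - 632) = 304821217 - 138/(-1073) = 304821217 - 1/1073*(-138) = 304821217 + 138/1073 = 327073165979/1073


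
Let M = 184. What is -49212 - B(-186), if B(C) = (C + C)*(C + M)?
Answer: -49956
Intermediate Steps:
B(C) = 2*C*(184 + C) (B(C) = (C + C)*(C + 184) = (2*C)*(184 + C) = 2*C*(184 + C))
-49212 - B(-186) = -49212 - 2*(-186)*(184 - 186) = -49212 - 2*(-186)*(-2) = -49212 - 1*744 = -49212 - 744 = -49956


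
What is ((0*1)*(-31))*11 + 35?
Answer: 35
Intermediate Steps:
((0*1)*(-31))*11 + 35 = (0*(-31))*11 + 35 = 0*11 + 35 = 0 + 35 = 35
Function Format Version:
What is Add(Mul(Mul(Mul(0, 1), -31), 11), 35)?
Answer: 35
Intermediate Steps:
Add(Mul(Mul(Mul(0, 1), -31), 11), 35) = Add(Mul(Mul(0, -31), 11), 35) = Add(Mul(0, 11), 35) = Add(0, 35) = 35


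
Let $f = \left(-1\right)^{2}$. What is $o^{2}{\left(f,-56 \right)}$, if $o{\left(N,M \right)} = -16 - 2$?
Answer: $324$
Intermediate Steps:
$f = 1$
$o{\left(N,M \right)} = -18$
$o^{2}{\left(f,-56 \right)} = \left(-18\right)^{2} = 324$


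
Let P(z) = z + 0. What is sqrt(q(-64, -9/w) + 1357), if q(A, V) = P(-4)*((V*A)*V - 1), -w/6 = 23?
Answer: 7*sqrt(14705)/23 ≈ 36.906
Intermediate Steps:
w = -138 (w = -6*23 = -138)
P(z) = z
q(A, V) = 4 - 4*A*V**2 (q(A, V) = -4*((V*A)*V - 1) = -4*((A*V)*V - 1) = -4*(A*V**2 - 1) = -4*(-1 + A*V**2) = 4 - 4*A*V**2)
sqrt(q(-64, -9/w) + 1357) = sqrt((4 - 4*(-64)*(-9/(-138))**2) + 1357) = sqrt((4 - 4*(-64)*(-9*(-1/138))**2) + 1357) = sqrt((4 - 4*(-64)*(3/46)**2) + 1357) = sqrt((4 - 4*(-64)*9/2116) + 1357) = sqrt((4 + 576/529) + 1357) = sqrt(2692/529 + 1357) = sqrt(720545/529) = 7*sqrt(14705)/23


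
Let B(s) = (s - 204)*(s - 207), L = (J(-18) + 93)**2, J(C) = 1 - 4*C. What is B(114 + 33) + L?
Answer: 30976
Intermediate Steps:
L = 27556 (L = ((1 - 4*(-18)) + 93)**2 = ((1 + 72) + 93)**2 = (73 + 93)**2 = 166**2 = 27556)
B(s) = (-207 + s)*(-204 + s) (B(s) = (-204 + s)*(-207 + s) = (-207 + s)*(-204 + s))
B(114 + 33) + L = (42228 + (114 + 33)**2 - 411*(114 + 33)) + 27556 = (42228 + 147**2 - 411*147) + 27556 = (42228 + 21609 - 60417) + 27556 = 3420 + 27556 = 30976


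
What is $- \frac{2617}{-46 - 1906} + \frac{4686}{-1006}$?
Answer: $- \frac{3257185}{981856} \approx -3.3174$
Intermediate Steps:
$- \frac{2617}{-46 - 1906} + \frac{4686}{-1006} = - \frac{2617}{-46 - 1906} + 4686 \left(- \frac{1}{1006}\right) = - \frac{2617}{-1952} - \frac{2343}{503} = \left(-2617\right) \left(- \frac{1}{1952}\right) - \frac{2343}{503} = \frac{2617}{1952} - \frac{2343}{503} = - \frac{3257185}{981856}$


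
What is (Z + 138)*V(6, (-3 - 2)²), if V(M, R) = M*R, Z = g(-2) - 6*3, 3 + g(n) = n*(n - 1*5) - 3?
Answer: 19200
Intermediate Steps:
g(n) = -6 + n*(-5 + n) (g(n) = -3 + (n*(n - 1*5) - 3) = -3 + (n*(n - 5) - 3) = -3 + (n*(-5 + n) - 3) = -3 + (-3 + n*(-5 + n)) = -6 + n*(-5 + n))
Z = -10 (Z = (-6 + (-2)² - 5*(-2)) - 6*3 = (-6 + 4 + 10) - 18 = 8 - 18 = -10)
(Z + 138)*V(6, (-3 - 2)²) = (-10 + 138)*(6*(-3 - 2)²) = 128*(6*(-5)²) = 128*(6*25) = 128*150 = 19200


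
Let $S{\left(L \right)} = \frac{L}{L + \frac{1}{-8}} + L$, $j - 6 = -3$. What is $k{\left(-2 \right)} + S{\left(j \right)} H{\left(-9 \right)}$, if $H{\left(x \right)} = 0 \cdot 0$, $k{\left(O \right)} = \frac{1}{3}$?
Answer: $\frac{1}{3} \approx 0.33333$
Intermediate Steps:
$j = 3$ ($j = 6 - 3 = 3$)
$k{\left(O \right)} = \frac{1}{3}$
$S{\left(L \right)} = L + \frac{L}{- \frac{1}{8} + L}$ ($S{\left(L \right)} = \frac{L}{L - \frac{1}{8}} + L = \frac{L}{- \frac{1}{8} + L} + L = L + \frac{L}{- \frac{1}{8} + L}$)
$H{\left(x \right)} = 0$
$k{\left(-2 \right)} + S{\left(j \right)} H{\left(-9 \right)} = \frac{1}{3} + \frac{3 \left(7 + 8 \cdot 3\right)}{-1 + 8 \cdot 3} \cdot 0 = \frac{1}{3} + \frac{3 \left(7 + 24\right)}{-1 + 24} \cdot 0 = \frac{1}{3} + 3 \cdot \frac{1}{23} \cdot 31 \cdot 0 = \frac{1}{3} + \frac{93}{23} \cdot 0 = \frac{1}{3} + 0 = \frac{1}{3}$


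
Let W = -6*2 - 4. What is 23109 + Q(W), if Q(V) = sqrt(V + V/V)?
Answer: 23109 + I*sqrt(15) ≈ 23109.0 + 3.873*I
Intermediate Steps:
W = -16 (W = -12 - 4 = -16)
Q(V) = sqrt(1 + V) (Q(V) = sqrt(V + 1) = sqrt(1 + V))
23109 + Q(W) = 23109 + sqrt(1 - 16) = 23109 + sqrt(-15) = 23109 + I*sqrt(15)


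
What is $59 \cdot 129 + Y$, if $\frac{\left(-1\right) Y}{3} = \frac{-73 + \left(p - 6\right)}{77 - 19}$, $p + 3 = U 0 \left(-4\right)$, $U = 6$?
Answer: $\frac{220842}{29} \approx 7615.2$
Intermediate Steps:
$p = -3$ ($p = -3 + 6 \cdot 0 \left(-4\right) = -3 + 0 \left(-4\right) = -3 + 0 = -3$)
$Y = \frac{123}{29}$ ($Y = - 3 \frac{-73 - 9}{77 - 19} = - 3 \frac{-73 - 9}{58} = - 3 \left(-73 - 9\right) \frac{1}{58} = - 3 \left(\left(-82\right) \frac{1}{58}\right) = \left(-3\right) \left(- \frac{41}{29}\right) = \frac{123}{29} \approx 4.2414$)
$59 \cdot 129 + Y = 59 \cdot 129 + \frac{123}{29} = 7611 + \frac{123}{29} = \frac{220842}{29}$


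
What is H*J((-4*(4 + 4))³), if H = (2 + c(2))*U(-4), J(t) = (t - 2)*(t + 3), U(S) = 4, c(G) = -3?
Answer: -4294836200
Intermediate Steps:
J(t) = (-2 + t)*(3 + t)
H = -4 (H = (2 - 3)*4 = -1*4 = -4)
H*J((-4*(4 + 4))³) = -4*(-6 + (-4*(4 + 4))³ + ((-4*(4 + 4))³)²) = -4*(-6 + (-4*8)³ + ((-4*8)³)²) = -4*(-6 + (-32)³ + ((-32)³)²) = -4*(-6 - 32768 + (-32768)²) = -4*(-6 - 32768 + 1073741824) = -4*1073709050 = -4294836200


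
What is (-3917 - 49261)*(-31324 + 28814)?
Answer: 133476780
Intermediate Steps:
(-3917 - 49261)*(-31324 + 28814) = -53178*(-2510) = 133476780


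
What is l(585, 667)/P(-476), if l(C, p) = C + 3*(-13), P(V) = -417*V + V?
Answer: 3/1088 ≈ 0.0027574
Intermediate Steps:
P(V) = -416*V
l(C, p) = -39 + C (l(C, p) = C - 39 = -39 + C)
l(585, 667)/P(-476) = (-39 + 585)/((-416*(-476))) = 546/198016 = 546*(1/198016) = 3/1088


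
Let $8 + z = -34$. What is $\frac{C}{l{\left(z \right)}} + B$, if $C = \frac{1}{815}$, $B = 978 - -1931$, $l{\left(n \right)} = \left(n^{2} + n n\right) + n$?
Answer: $\frac{8264730811}{2841090} \approx 2909.0$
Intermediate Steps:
$z = -42$ ($z = -8 - 34 = -42$)
$l{\left(n \right)} = n + 2 n^{2}$ ($l{\left(n \right)} = \left(n^{2} + n^{2}\right) + n = 2 n^{2} + n = n + 2 n^{2}$)
$B = 2909$ ($B = 978 + 1931 = 2909$)
$C = \frac{1}{815} \approx 0.001227$
$\frac{C}{l{\left(z \right)}} + B = \frac{1}{815 \left(- 42 \left(1 + 2 \left(-42\right)\right)\right)} + 2909 = \frac{1}{815 \left(- 42 \left(1 - 84\right)\right)} + 2909 = \frac{1}{815 \left(\left(-42\right) \left(-83\right)\right)} + 2909 = \frac{1}{815 \cdot 3486} + 2909 = \frac{1}{815} \cdot \frac{1}{3486} + 2909 = \frac{1}{2841090} + 2909 = \frac{8264730811}{2841090}$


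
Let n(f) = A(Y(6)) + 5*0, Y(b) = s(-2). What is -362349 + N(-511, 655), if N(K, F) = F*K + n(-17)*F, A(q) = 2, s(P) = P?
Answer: -695744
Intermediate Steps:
Y(b) = -2
n(f) = 2 (n(f) = 2 + 5*0 = 2 + 0 = 2)
N(K, F) = 2*F + F*K (N(K, F) = F*K + 2*F = 2*F + F*K)
-362349 + N(-511, 655) = -362349 + 655*(2 - 511) = -362349 + 655*(-509) = -362349 - 333395 = -695744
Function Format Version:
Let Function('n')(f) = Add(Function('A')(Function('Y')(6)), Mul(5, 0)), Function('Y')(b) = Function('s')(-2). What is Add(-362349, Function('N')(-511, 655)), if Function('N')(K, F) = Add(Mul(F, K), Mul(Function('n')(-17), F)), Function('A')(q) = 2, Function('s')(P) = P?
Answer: -695744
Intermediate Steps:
Function('Y')(b) = -2
Function('n')(f) = 2 (Function('n')(f) = Add(2, Mul(5, 0)) = Add(2, 0) = 2)
Function('N')(K, F) = Add(Mul(2, F), Mul(F, K)) (Function('N')(K, F) = Add(Mul(F, K), Mul(2, F)) = Add(Mul(2, F), Mul(F, K)))
Add(-362349, Function('N')(-511, 655)) = Add(-362349, Mul(655, Add(2, -511))) = Add(-362349, Mul(655, -509)) = Add(-362349, -333395) = -695744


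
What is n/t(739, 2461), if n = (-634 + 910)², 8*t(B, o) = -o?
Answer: -26496/107 ≈ -247.63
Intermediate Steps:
t(B, o) = -o/8 (t(B, o) = (-o)/8 = -o/8)
n = 76176 (n = 276² = 76176)
n/t(739, 2461) = 76176/((-⅛*2461)) = 76176/(-2461/8) = 76176*(-8/2461) = -26496/107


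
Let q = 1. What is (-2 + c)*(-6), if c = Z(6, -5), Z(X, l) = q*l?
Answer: 42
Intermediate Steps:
Z(X, l) = l (Z(X, l) = 1*l = l)
c = -5
(-2 + c)*(-6) = (-2 - 5)*(-6) = -7*(-6) = 42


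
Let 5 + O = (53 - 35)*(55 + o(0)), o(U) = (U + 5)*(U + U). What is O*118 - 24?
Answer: 116206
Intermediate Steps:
o(U) = 2*U*(5 + U) (o(U) = (5 + U)*(2*U) = 2*U*(5 + U))
O = 985 (O = -5 + (53 - 35)*(55 + 2*0*(5 + 0)) = -5 + 18*(55 + 2*0*5) = -5 + 18*(55 + 0) = -5 + 18*55 = -5 + 990 = 985)
O*118 - 24 = 985*118 - 24 = 116230 - 24 = 116206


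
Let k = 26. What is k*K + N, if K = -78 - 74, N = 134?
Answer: -3818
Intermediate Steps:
K = -152
k*K + N = 26*(-152) + 134 = -3952 + 134 = -3818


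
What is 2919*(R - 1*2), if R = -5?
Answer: -20433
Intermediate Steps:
2919*(R - 1*2) = 2919*(-5 - 1*2) = 2919*(-5 - 2) = 2919*(-7) = -20433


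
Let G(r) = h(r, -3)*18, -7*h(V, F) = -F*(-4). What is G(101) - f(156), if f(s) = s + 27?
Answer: -1065/7 ≈ -152.14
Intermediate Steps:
h(V, F) = -4*F/7 (h(V, F) = -(-F)*(-4)/7 = -4*F/7)
f(s) = 27 + s
G(r) = 216/7 (G(r) = -4/7*(-3)*18 = (12/7)*18 = 216/7)
G(101) - f(156) = 216/7 - (27 + 156) = 216/7 - 1*183 = 216/7 - 183 = -1065/7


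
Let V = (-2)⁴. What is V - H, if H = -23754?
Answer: 23770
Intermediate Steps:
V = 16
V - H = 16 - 1*(-23754) = 16 + 23754 = 23770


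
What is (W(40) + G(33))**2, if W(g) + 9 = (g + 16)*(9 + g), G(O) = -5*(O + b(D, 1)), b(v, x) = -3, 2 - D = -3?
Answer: 6682225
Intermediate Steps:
D = 5 (D = 2 - 1*(-3) = 2 + 3 = 5)
G(O) = 15 - 5*O (G(O) = -5*(O - 3) = -5*(-3 + O) = 15 - 5*O)
W(g) = -9 + (9 + g)*(16 + g) (W(g) = -9 + (g + 16)*(9 + g) = -9 + (16 + g)*(9 + g) = -9 + (9 + g)*(16 + g))
(W(40) + G(33))**2 = ((135 + 40**2 + 25*40) + (15 - 5*33))**2 = ((135 + 1600 + 1000) + (15 - 165))**2 = (2735 - 150)**2 = 2585**2 = 6682225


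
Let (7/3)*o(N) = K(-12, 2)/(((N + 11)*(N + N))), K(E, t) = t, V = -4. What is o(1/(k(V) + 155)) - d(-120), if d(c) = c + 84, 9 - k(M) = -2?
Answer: 181024/4263 ≈ 42.464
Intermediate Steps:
k(M) = 11 (k(M) = 9 - 1*(-2) = 9 + 2 = 11)
d(c) = 84 + c
o(N) = 3/(7*N*(11 + N)) (o(N) = 3*(2/(((N + 11)*(N + N))))/7 = 3*(2/(((11 + N)*(2*N))))/7 = 3*(2/((2*N*(11 + N))))/7 = 3*(2*(1/(2*N*(11 + N))))/7 = 3*(1/(N*(11 + N)))/7 = 3/(7*N*(11 + N)))
o(1/(k(V) + 155)) - d(-120) = 3/(7*(1/(11 + 155))*(11 + 1/(11 + 155))) - (84 - 120) = 3/(7*(1/166)*(11 + 1/166)) - 1*(-36) = 3/(7*(1/166)*(11 + 1/166)) + 36 = (3/7)*166/(1827/166) + 36 = (3/7)*166*(166/1827) + 36 = 27556/4263 + 36 = 181024/4263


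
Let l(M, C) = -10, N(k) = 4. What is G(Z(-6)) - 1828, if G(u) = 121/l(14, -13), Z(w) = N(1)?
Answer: -18401/10 ≈ -1840.1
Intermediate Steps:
Z(w) = 4
G(u) = -121/10 (G(u) = 121/(-10) = 121*(-⅒) = -121/10)
G(Z(-6)) - 1828 = -121/10 - 1828 = -18401/10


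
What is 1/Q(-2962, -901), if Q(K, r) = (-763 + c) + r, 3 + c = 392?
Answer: -1/1275 ≈ -0.00078431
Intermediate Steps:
c = 389 (c = -3 + 392 = 389)
Q(K, r) = -374 + r (Q(K, r) = (-763 + 389) + r = -374 + r)
1/Q(-2962, -901) = 1/(-374 - 901) = 1/(-1275) = -1/1275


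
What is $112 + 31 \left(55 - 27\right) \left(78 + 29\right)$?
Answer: $92988$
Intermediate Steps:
$112 + 31 \left(55 - 27\right) \left(78 + 29\right) = 112 + 31 \cdot 28 \cdot 107 = 112 + 31 \cdot 2996 = 112 + 92876 = 92988$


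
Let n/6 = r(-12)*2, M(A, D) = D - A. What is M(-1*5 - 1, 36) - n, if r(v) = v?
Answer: 186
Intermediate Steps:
n = -144 (n = 6*(-12*2) = 6*(-24) = -144)
M(-1*5 - 1, 36) - n = (36 - (-1*5 - 1)) - 1*(-144) = (36 - (-5 - 1)) + 144 = (36 - 1*(-6)) + 144 = (36 + 6) + 144 = 42 + 144 = 186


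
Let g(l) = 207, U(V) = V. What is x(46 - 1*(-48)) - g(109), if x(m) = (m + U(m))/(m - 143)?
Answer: -10331/49 ≈ -210.84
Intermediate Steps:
x(m) = 2*m/(-143 + m) (x(m) = (m + m)/(m - 143) = (2*m)/(-143 + m) = 2*m/(-143 + m))
x(46 - 1*(-48)) - g(109) = 2*(46 - 1*(-48))/(-143 + (46 - 1*(-48))) - 1*207 = 2*(46 + 48)/(-143 + (46 + 48)) - 207 = 2*94/(-143 + 94) - 207 = 2*94/(-49) - 207 = 2*94*(-1/49) - 207 = -188/49 - 207 = -10331/49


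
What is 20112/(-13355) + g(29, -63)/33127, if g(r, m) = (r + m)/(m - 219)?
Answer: -93941054549/62379962985 ≈ -1.5059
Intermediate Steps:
g(r, m) = (m + r)/(-219 + m)
20112/(-13355) + g(29, -63)/33127 = 20112/(-13355) + ((-63 + 29)/(-219 - 63))/33127 = 20112*(-1/13355) + (-34/(-282))*(1/33127) = -20112/13355 - 1/282*(-34)*(1/33127) = -20112/13355 + (17/141)*(1/33127) = -20112/13355 + 17/4670907 = -93941054549/62379962985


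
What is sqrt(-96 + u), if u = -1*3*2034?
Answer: I*sqrt(6198) ≈ 78.727*I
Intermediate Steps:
u = -6102 (u = -3*2034 = -6102)
sqrt(-96 + u) = sqrt(-96 - 6102) = sqrt(-6198) = I*sqrt(6198)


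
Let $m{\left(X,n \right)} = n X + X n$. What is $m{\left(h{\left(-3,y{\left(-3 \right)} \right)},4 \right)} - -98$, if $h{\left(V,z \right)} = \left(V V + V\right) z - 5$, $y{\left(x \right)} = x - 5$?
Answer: $-326$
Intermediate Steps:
$y{\left(x \right)} = -5 + x$
$h{\left(V,z \right)} = -5 + z \left(V + V^{2}\right)$ ($h{\left(V,z \right)} = \left(V^{2} + V\right) z - 5 = \left(V + V^{2}\right) z - 5 = z \left(V + V^{2}\right) - 5 = -5 + z \left(V + V^{2}\right)$)
$m{\left(X,n \right)} = 2 X n$ ($m{\left(X,n \right)} = X n + X n = 2 X n$)
$m{\left(h{\left(-3,y{\left(-3 \right)} \right)},4 \right)} - -98 = 2 \left(-5 - 3 \left(-5 - 3\right) + \left(-5 - 3\right) \left(-3\right)^{2}\right) 4 - -98 = 2 \left(-5 - -24 - 72\right) 4 + 98 = 2 \left(-5 + 24 - 72\right) 4 + 98 = 2 \left(-53\right) 4 + 98 = -424 + 98 = -326$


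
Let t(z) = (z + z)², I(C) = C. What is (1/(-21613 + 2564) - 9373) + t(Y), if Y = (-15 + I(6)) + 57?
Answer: -2990694/19049 ≈ -157.00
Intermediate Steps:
Y = 48 (Y = (-15 + 6) + 57 = -9 + 57 = 48)
t(z) = 4*z² (t(z) = (2*z)² = 4*z²)
(1/(-21613 + 2564) - 9373) + t(Y) = (1/(-21613 + 2564) - 9373) + 4*48² = (1/(-19049) - 9373) + 4*2304 = (-1/19049 - 9373) + 9216 = -178546278/19049 + 9216 = -2990694/19049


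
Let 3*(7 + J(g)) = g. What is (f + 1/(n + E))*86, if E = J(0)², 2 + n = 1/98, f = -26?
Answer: -10292824/4607 ≈ -2234.2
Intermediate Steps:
n = -195/98 (n = -2 + 1/98 = -195/98 ≈ -1.9898)
J(g) = -7 + g/3
E = 49 (E = (-7 + (⅓)*0)² = (-7 + 0)² = (-7)² = 49)
(f + 1/(n + E))*86 = (-26 + 1/(-195/98 + 49))*86 = (-26 + 1/(4607/98))*86 = (-26 + 98/4607)*86 = -119684/4607*86 = -10292824/4607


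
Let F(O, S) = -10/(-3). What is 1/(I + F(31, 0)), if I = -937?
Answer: -3/2801 ≈ -0.0010710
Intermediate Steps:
F(O, S) = 10/3 (F(O, S) = -10*(-1/3) = 10/3)
1/(I + F(31, 0)) = 1/(-937 + 10/3) = 1/(-2801/3) = -3/2801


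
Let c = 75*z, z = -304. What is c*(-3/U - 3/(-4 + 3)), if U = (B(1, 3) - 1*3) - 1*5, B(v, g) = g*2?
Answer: -102600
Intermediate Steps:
B(v, g) = 2*g
c = -22800 (c = 75*(-304) = -22800)
U = -2 (U = (2*3 - 1*3) - 1*5 = (6 - 3) - 5 = 3 - 5 = -2)
c*(-3/U - 3/(-4 + 3)) = -22800*(-3/(-2) - 3/(-4 + 3)) = -22800*(-3*(-½) - 3/(-1)) = -22800*(3/2 - 3*(-1)) = -22800*(3/2 + 3) = -22800*9/2 = -102600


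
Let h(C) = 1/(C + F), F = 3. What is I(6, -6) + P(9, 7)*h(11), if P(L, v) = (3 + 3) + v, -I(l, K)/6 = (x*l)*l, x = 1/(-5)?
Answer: 3089/70 ≈ 44.129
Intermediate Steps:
x = -1/5 ≈ -0.20000
I(l, K) = 6*l**2/5 (I(l, K) = -6*(-l/5)*l = -(-6)*l**2/5 = 6*l**2/5)
h(C) = 1/(3 + C) (h(C) = 1/(C + 3) = 1/(3 + C))
P(L, v) = 6 + v
I(6, -6) + P(9, 7)*h(11) = (6/5)*6**2 + (6 + 7)/(3 + 11) = (6/5)*36 + 13/14 = 216/5 + 13*(1/14) = 216/5 + 13/14 = 3089/70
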